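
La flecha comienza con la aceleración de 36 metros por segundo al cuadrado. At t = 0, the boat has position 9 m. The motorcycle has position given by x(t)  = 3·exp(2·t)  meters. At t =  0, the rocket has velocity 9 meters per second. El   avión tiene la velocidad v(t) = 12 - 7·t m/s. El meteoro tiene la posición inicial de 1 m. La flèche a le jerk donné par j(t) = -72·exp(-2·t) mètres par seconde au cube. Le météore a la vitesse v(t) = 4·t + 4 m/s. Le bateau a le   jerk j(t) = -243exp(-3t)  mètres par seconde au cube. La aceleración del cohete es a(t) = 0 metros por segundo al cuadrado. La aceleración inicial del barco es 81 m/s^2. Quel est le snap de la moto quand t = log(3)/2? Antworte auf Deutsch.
Ausgehend von der Position x(t) = 3·exp(2·t), nehmen wir 4 Ableitungen. Durch Ableiten von der Position erhalten wir die Geschwindigkeit: v(t) = 6·exp(2·t). Die Ableitung von der Geschwindigkeit ergibt die Beschleunigung: a(t) = 12·exp(2·t). Durch Ableiten von der Beschleunigung erhalten wir den Ruck: j(t) = 24·exp(2·t). Die Ableitung von dem Ruck ergibt den Snap: s(t) = 48·exp(2·t). Mit s(t) = 48·exp(2·t) und Einsetzen von t = log(3)/2, finden wir s = 144.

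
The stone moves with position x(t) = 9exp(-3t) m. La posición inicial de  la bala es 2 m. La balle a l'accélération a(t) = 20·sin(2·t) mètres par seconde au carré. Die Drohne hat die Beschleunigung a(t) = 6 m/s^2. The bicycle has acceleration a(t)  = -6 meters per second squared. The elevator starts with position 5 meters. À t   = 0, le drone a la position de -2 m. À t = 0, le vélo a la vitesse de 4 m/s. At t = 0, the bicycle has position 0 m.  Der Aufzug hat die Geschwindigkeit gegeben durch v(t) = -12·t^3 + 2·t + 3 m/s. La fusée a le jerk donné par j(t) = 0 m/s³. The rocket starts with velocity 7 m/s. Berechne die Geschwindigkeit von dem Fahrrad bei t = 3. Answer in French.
Nous devons intégrer notre équation de l'accélération a(t) = -6 1 fois. L'intégrale de l'accélération, avec v(0) = 4, donne la vitesse: v(t) = 4 - 6·t. De l'équation de la vitesse v(t) = 4 - 6·t, nous substituons t = 3 pour obtenir v = -14.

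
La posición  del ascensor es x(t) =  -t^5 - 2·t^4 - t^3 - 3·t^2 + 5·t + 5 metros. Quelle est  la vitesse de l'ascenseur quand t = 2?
Nous devons dériver notre équation de la position x(t) = -t^5 - 2·t^4 - t^3 - 3·t^2 + 5·t + 5 1 fois. La dérivée de la position donne la vitesse: v(t) = -5·t^4 - 8·t^3 - 3·t^2 - 6·t + 5. Nous avons la vitesse v(t) = -5·t^4 - 8·t^3 - 3·t^2 - 6·t + 5. En substituant t = 2: v(2) = -163.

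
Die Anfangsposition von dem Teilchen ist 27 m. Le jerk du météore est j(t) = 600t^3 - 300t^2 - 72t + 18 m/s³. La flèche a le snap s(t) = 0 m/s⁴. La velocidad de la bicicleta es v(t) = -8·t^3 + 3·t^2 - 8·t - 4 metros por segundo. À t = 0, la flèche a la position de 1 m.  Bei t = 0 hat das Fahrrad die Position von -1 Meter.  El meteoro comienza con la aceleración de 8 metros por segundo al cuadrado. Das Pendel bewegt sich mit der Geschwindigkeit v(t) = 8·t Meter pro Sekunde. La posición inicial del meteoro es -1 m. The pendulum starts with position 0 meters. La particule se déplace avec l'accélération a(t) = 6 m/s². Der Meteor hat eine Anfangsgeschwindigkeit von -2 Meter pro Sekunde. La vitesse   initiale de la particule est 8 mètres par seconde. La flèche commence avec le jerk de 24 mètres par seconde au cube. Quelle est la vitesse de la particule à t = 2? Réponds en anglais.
We need to integrate our acceleration equation a(t) = 6 1 time. The integral of acceleration, with v(0) = 8, gives velocity: v(t) = 6·t + 8. From the given velocity equation v(t) = 6·t + 8, we substitute t = 2 to get v = 20.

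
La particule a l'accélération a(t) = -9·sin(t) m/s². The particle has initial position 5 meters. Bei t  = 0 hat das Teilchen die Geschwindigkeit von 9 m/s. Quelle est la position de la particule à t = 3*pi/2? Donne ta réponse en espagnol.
Para resolver esto, necesitamos tomar 2 integrales de nuestra ecuación de la aceleración a(t) = -9·sin(t). Integrando la aceleración y usando la condición inicial v(0) = 9, obtenemos v(t) = 9·cos(t). Tomando ∫v(t)dt y aplicando x(0) = 5, encontramos x(t) = 9·sin(t) + 5. Tenemos la posición x(t) = 9·sin(t) + 5. Sustituyendo t = 3*pi/2: x(3*pi/2) = -4.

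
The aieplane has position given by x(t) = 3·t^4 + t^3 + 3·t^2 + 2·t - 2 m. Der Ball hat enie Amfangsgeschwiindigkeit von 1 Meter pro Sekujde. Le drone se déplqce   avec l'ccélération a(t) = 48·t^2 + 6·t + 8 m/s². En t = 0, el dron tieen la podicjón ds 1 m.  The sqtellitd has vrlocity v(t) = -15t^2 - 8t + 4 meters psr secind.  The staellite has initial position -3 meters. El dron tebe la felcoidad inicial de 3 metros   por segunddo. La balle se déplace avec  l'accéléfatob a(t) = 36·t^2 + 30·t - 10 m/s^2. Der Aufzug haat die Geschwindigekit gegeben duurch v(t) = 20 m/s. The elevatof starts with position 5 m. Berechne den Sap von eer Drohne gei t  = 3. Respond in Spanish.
Para resolver esto, necesitamos tomar 2 derivadas de nuestra ecuación de la aceleración a(t) = 48·t^2 + 6·t + 8. Tomando d/dt de a(t), encontramos j(t) = 96·t + 6. La derivada de la sacudida da el snap: s(t) = 96. Usando s(t) = 96 y sustituyendo t = 3, encontramos s = 96.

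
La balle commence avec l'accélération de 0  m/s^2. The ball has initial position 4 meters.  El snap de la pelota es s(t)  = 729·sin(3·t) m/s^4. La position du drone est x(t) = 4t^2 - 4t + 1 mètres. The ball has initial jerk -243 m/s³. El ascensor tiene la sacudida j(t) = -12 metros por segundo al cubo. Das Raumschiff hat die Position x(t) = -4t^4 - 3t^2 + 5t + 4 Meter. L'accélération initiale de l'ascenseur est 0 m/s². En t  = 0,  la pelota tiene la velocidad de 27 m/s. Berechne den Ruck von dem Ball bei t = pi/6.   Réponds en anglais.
We need to integrate our snap equation s(t) = 729·sin(3·t) 1 time. Taking ∫s(t)dt and applying j(0) = -243, we find j(t) = -243·cos(3·t). Using j(t) = -243·cos(3·t) and substituting t = pi/6, we find j = 0.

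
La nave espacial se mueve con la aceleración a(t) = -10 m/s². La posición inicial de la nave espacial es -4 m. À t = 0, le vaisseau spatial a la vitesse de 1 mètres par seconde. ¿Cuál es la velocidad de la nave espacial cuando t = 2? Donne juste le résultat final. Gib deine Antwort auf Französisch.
La vitesse à t = 2 est v = -19.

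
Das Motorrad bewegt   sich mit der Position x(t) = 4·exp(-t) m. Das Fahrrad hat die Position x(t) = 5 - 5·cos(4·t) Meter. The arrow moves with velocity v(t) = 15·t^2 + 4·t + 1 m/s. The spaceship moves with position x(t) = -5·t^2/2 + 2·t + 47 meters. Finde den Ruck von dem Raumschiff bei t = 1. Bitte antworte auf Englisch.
To solve this, we need to take 3 derivatives of our position equation x(t) = -5·t^2/2 + 2·t + 47. Taking d/dt of x(t), we find v(t) = 2 - 5·t. Differentiating velocity, we get acceleration: a(t) = -5. Differentiating acceleration, we get jerk: j(t) = 0. We have jerk j(t) = 0. Substituting t = 1: j(1) = 0.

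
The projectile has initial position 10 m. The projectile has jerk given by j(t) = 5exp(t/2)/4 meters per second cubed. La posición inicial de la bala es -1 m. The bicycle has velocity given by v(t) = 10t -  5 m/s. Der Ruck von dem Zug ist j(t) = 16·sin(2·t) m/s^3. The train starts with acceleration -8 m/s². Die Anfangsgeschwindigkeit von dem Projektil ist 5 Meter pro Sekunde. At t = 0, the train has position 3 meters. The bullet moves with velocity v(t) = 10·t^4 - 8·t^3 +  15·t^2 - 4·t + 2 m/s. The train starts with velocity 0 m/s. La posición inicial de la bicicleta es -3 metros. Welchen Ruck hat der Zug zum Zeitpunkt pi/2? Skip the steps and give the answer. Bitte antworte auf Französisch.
j(pi/2) = 0.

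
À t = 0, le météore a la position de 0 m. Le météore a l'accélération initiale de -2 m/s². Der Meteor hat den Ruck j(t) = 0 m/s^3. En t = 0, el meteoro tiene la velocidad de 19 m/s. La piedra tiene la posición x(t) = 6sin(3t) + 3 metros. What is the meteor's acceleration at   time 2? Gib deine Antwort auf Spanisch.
Partiendo de la sacudida j(t) = 0, tomamos 1 antiderivada. La antiderivada de la sacudida, con a(0) = -2, da la aceleración: a(t) = -2. Tenemos la aceleración a(t) = -2. Sustituyendo t = 2: a(2) = -2.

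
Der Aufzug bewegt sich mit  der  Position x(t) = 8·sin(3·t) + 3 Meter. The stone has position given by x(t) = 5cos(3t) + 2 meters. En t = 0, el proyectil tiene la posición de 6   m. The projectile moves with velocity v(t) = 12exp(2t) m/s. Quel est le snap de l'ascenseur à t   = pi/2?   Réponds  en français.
En partant de la position x(t) = 8·sin(3·t) + 3, nous prenons 4 dérivées. En prenant d/dt de x(t), nous trouvons v(t) = 24·cos(3·t). En dérivant la vitesse, nous obtenons l'accélération: a(t) = -72·sin(3·t). En dérivant l'accélération, nous obtenons le jerk: j(t) = -216·cos(3·t). La dérivée du jerk donne le snap: s(t) = 648·sin(3·t). En utilisant s(t) = 648·sin(3·t) et en substituant t = pi/2, nous trouvons s = -648.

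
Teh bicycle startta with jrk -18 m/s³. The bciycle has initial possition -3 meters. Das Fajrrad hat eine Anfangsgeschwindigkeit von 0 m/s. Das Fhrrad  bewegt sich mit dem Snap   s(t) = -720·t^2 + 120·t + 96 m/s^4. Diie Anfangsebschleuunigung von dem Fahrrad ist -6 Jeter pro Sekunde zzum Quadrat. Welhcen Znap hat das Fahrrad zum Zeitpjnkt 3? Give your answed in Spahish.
Usando s(t) = -720·t^2 + 120·t + 96 y sustituyendo t = 3, encontramos s = -6024.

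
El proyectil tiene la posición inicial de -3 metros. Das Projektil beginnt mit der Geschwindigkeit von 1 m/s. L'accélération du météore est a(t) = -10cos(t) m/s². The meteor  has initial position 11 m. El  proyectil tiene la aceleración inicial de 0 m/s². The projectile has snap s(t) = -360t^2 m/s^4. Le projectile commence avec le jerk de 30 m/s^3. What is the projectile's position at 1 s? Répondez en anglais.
We must find the antiderivative of our snap equation s(t) = -360·t^2 4 times. The integral of snap is jerk. Using j(0) = 30, we get j(t) = 30 - 120·t^3. Integrating jerk and using the initial condition a(0) = 0, we get a(t) = 30·t·(1 - t^3). The antiderivative of acceleration, with v(0) = 1, gives velocity: v(t) = -6·t^5 + 15·t^2 + 1. The integral of velocity, with x(0) = -3, gives position: x(t) = -t^6 + 5·t^3 + t - 3. Using x(t) = -t^6 + 5·t^3 + t - 3 and substituting t = 1, we find x = 2.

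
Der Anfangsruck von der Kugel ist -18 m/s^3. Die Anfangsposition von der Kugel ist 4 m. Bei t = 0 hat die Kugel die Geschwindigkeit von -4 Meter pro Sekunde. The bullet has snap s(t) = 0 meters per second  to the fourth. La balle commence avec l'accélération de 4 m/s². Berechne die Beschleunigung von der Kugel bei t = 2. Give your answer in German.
Ausgehend von dem Snap s(t) = 0, nehmen wir 2 Integrale. Die Stammfunktion von dem Snap, mit j(0) = -18, ergibt den Ruck: j(t) = -18. Durch Integration von dem Ruck und Verwendung der Anfangsbedingung a(0) = 4, erhalten wir a(t) = 4 - 18·t. Aus der Gleichung für die Beschleunigung a(t) = 4 - 18·t, setzen wir t = 2 ein und erhalten a = -32.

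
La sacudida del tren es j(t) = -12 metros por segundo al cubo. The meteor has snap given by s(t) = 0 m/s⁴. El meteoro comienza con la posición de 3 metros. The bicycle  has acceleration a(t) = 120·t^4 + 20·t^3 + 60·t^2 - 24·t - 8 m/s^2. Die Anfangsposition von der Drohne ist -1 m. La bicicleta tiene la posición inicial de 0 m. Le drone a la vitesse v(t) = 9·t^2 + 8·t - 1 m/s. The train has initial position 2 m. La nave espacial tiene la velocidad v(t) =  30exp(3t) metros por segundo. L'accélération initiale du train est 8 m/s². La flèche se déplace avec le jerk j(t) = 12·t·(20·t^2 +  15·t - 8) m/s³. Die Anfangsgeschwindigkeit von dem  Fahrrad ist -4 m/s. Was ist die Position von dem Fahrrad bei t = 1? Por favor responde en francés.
Pour résoudre ceci, nous devons prendre 2 intégrales de notre équation de l'accélération a(t) = 120·t^4 + 20·t^3 + 60·t^2 - 24·t - 8. En prenant ∫a(t)dt et en appliquant v(0) = -4, nous trouvons v(t) = 24·t^5 + 5·t^4 + 20·t^3 - 12·t^2 - 8·t - 4. L'intégrale de la vitesse est la position. En utilisant x(0) = 0, nous obtenons x(t) = 4·t^6 + t^5 + 5·t^4 - 4·t^3 - 4·t^2 - 4·t. En utilisant x(t) = 4·t^6 + t^5 + 5·t^4 - 4·t^3 - 4·t^2 - 4·t et en substituant t = 1, nous trouvons x = -2.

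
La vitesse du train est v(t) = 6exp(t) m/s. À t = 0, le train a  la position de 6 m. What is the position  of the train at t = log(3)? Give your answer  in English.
We need to integrate our velocity equation v(t) = 6·exp(t) 1 time. The antiderivative of velocity, with x(0) = 6, gives position: x(t) = 6·exp(t). We have position x(t) = 6·exp(t). Substituting t = log(3): x(log(3)) = 18.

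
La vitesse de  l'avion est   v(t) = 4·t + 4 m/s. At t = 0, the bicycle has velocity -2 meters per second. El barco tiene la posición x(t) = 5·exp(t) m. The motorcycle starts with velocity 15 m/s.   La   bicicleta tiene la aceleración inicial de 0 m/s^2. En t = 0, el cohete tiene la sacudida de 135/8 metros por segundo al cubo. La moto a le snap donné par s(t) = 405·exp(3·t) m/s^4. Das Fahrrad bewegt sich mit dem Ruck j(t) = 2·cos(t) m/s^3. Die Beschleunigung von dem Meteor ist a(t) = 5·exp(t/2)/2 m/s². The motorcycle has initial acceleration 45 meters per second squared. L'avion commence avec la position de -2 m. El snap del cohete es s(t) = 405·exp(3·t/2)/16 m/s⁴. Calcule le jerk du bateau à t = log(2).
Nous devons dériver notre équation de la position x(t) = 5·exp(t) 3 fois. La dérivée de la position donne la vitesse: v(t) = 5·exp(t). En prenant d/dt de v(t), nous trouvons a(t) = 5·exp(t). En prenant d/dt de a(t), nous trouvons j(t) = 5·exp(t). De l'équation du jerk j(t) = 5·exp(t), nous substituons t = log(2) pour obtenir j = 10.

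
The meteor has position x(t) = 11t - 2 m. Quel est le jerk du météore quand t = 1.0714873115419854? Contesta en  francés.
En partant de la position x(t) = 11·t - 2, nous prenons 3 dérivées. La dérivée de la position donne la vitesse: v(t) = 11. En prenant d/dt de v(t), nous trouvons a(t) = 0. La dérivée de l'accélération donne le jerk: j(t) = 0. Nous avons le jerk j(t) = 0. En substituant t = 1.0714873115419854: j(1.0714873115419854) = 0.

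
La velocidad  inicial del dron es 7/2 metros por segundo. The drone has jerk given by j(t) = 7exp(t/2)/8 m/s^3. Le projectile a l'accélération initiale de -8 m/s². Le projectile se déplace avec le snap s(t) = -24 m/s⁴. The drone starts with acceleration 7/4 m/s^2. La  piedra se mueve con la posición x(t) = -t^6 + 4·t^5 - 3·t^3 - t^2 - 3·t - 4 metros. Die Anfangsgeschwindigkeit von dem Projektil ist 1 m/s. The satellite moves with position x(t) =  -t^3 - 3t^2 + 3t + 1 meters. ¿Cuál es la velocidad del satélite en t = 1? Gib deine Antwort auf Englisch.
We must differentiate our position equation x(t) = -t^3 - 3·t^2 + 3·t + 1 1 time. The derivative of position gives velocity: v(t) = -3·t^2 - 6·t + 3. From the given velocity equation v(t) = -3·t^2 - 6·t + 3, we substitute t = 1 to get v = -6.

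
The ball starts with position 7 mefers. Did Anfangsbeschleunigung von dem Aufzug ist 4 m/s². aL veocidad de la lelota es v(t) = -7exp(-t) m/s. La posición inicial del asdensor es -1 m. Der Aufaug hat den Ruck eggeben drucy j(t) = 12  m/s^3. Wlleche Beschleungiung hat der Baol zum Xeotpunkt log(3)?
Ausgehend von der Geschwindigkeit v(t) = -7·exp(-t), nehmen wir 1 Ableitung. Die Ableitung von der Geschwindigkeit ergibt die Beschleunigung: a(t) = 7·exp(-t). Wir haben die Beschleunigung a(t) = 7·exp(-t). Durch Einsetzen von t = log(3): a(log(3)) = 7/3.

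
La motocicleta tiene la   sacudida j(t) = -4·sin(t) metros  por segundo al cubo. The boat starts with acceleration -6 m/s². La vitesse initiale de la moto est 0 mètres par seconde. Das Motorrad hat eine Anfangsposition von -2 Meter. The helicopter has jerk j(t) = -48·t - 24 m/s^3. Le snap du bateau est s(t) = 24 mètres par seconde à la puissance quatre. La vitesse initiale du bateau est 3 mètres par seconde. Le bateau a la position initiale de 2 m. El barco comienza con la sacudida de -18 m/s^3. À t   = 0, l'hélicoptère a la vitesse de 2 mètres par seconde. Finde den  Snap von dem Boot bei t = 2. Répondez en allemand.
Wir haben den Snap s(t) = 24. Durch Einsetzen von t = 2: s(2) = 24.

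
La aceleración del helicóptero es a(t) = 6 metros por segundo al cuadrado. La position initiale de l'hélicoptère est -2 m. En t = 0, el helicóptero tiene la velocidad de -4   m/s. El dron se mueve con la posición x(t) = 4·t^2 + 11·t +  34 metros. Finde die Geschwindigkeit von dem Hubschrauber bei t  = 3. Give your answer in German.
Um dies zu lösen, müssen wir 1 Stammfunktion unserer Gleichung für die Beschleunigung a(t) = 6 finden. Das Integral von der Beschleunigung, mit v(0) = -4, ergibt die Geschwindigkeit: v(t) = 6·t - 4. Mit v(t) = 6·t - 4 und Einsetzen von t = 3, finden wir v = 14.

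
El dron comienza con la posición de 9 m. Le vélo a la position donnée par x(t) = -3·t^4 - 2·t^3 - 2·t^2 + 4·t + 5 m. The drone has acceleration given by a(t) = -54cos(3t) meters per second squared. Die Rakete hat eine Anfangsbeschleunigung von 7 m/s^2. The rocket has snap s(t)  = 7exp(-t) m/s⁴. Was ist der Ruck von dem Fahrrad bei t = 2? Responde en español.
Para resolver esto, necesitamos tomar 3 derivadas de nuestra ecuación de la posición x(t) = -3·t^4 - 2·t^3 - 2·t^2 + 4·t + 5. Derivando la posición, obtenemos la velocidad: v(t) = -12·t^3 - 6·t^2 - 4·t + 4. La derivada de la velocidad da la aceleración: a(t) = -36·t^2 - 12·t - 4. La derivada de la aceleración da la sacudida: j(t) = -72·t - 12. Tenemos la sacudida j(t) = -72·t - 12. Sustituyendo t = 2: j(2) = -156.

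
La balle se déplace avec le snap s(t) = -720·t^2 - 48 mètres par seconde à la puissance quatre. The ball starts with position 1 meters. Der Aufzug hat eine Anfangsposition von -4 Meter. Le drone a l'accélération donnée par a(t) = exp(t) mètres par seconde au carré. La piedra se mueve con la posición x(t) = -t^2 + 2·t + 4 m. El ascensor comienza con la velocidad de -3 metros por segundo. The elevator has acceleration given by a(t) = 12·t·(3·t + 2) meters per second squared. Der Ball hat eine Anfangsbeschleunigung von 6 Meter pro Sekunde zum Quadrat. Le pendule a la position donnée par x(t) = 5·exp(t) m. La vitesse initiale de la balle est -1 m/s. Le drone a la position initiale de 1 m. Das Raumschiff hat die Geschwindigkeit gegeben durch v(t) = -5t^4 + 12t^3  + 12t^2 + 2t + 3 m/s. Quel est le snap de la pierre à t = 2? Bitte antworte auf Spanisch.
Partiendo de la posición x(t) = -t^2 + 2·t + 4, tomamos 4 derivadas. Derivando la posición, obtenemos la velocidad: v(t) = 2 - 2·t. Tomando d/dt de v(t), encontramos a(t) = -2. La derivada de la aceleración da la sacudida: j(t) = 0. La derivada de la sacudida da el snap: s(t) = 0. De la ecuación del snap s(t) = 0, sustituimos t = 2 para obtener s = 0.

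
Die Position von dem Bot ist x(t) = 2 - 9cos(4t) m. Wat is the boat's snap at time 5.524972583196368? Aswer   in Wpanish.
Debemos derivar nuestra ecuación de la posición x(t) = 2 - 9·cos(4·t) 4 veces. Derivando la posición, obtenemos la velocidad: v(t) = 36·sin(4·t). Tomando d/dt de v(t), encontramos a(t) = 144·cos(4·t). Derivando la aceleración, obtenemos la sacudida: j(t) = -576·sin(4·t). La derivada de la sacudida da el snap: s(t) = -2304·cos(4·t). Tenemos el snap s(t) = -2304·cos(4·t). Sustituyendo t = 5.524972583196368: s(5.524972583196368) = 2290.39128305095.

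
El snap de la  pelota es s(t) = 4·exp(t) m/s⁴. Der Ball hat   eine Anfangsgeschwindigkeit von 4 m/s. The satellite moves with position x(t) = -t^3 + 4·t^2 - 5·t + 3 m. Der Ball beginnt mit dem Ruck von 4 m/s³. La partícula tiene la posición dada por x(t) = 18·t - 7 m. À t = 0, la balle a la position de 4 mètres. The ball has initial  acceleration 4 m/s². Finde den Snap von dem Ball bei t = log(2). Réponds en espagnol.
Usando s(t) = 4·exp(t) y sustituyendo t = log(2), encontramos s = 8.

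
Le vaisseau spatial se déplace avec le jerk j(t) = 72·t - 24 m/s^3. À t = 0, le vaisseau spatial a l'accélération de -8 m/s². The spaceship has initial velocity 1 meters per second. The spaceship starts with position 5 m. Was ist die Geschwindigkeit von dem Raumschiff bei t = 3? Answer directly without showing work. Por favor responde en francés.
À t = 3, v = 193.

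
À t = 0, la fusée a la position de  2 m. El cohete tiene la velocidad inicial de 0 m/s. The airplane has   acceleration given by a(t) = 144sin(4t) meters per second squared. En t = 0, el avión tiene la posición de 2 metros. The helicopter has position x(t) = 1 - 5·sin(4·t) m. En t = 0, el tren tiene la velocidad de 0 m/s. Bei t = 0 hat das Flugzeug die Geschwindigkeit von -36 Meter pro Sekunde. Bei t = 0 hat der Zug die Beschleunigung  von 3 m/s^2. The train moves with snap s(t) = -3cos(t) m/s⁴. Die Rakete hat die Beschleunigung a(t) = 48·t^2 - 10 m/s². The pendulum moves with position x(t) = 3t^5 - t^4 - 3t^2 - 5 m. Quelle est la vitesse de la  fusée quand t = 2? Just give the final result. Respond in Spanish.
La respuesta es 108.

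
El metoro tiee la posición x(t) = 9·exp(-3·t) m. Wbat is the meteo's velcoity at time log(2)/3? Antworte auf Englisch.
We must differentiate our position equation x(t) = 9·exp(-3·t) 1 time. Taking d/dt of x(t), we find v(t) = -27·exp(-3·t). We have velocity v(t) = -27·exp(-3·t). Substituting t = log(2)/3: v(log(2)/3) = -27/2.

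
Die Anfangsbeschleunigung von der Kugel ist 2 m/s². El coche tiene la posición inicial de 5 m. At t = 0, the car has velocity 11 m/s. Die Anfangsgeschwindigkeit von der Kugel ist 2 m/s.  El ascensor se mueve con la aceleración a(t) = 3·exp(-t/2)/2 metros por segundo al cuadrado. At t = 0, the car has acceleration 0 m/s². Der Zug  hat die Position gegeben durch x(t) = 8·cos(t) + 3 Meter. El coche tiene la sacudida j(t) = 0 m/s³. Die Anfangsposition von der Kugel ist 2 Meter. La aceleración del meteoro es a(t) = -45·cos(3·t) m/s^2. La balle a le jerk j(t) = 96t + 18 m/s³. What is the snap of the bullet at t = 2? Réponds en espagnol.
Debemos derivar nuestra ecuación de la sacudida j(t) = 96·t + 18 1 vez. La derivada de la sacudida da el snap: s(t) = 96. De la ecuación del snap s(t) = 96, sustituimos t = 2 para obtener s = 96.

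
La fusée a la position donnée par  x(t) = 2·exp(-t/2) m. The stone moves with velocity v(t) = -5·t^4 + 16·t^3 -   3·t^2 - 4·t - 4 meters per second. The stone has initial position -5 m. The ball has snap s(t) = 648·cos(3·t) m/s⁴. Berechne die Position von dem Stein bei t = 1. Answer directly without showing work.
Bei t = 1, x = -9.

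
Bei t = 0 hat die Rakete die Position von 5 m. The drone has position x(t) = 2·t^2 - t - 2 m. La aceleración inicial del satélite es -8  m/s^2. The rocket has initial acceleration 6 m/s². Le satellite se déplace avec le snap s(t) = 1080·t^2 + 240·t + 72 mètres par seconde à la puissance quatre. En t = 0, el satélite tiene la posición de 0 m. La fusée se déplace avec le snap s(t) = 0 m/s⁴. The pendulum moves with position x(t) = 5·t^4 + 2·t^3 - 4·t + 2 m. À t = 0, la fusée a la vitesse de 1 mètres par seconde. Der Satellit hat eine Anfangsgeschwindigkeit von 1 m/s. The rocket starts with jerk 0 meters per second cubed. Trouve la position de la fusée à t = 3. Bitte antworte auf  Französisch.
Nous devons trouver la primitive de notre équation du snap s(t) = 0 4 fois. En prenant ∫s(t)dt et en appliquant j(0) = 0, nous trouvons j(t) = 0. La primitive du jerk, avec a(0) = 6, donne l'accélération: a(t) = 6. En intégrant l'accélération et en utilisant la condition initiale v(0) = 1, nous obtenons v(t) = 6·t + 1. La primitive de la vitesse, avec x(0) = 5, donne la position: x(t) = 3·t^2 + t + 5. En utilisant x(t) = 3·t^2 + t + 5 et en substituant t = 3, nous trouvons x = 35.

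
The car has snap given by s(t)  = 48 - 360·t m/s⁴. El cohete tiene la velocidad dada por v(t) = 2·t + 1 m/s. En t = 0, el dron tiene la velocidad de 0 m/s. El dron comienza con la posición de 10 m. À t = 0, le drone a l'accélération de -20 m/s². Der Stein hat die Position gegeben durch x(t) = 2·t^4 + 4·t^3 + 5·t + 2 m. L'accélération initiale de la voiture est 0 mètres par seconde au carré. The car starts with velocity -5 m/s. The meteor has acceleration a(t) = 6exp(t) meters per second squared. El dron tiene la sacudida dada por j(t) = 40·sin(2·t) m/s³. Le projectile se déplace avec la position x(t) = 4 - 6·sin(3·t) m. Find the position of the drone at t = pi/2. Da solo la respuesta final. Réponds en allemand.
Die Antwort ist 0.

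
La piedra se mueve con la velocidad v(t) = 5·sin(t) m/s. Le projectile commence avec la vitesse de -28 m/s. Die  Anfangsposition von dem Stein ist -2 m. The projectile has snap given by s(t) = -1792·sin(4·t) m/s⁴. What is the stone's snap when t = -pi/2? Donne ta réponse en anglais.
We must differentiate our velocity equation v(t) = 5·sin(t) 3 times. Differentiating velocity, we get acceleration: a(t) = 5·cos(t). Taking d/dt of a(t), we find j(t) = -5·sin(t). Taking d/dt of j(t), we find s(t) = -5·cos(t). We have snap s(t) = -5·cos(t). Substituting t = -pi/2: s(-pi/2) = 0.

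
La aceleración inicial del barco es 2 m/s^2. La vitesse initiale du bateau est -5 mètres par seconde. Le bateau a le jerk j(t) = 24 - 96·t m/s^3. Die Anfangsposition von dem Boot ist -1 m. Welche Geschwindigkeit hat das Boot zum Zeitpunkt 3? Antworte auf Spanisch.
Necesitamos integrar nuestra ecuación de la sacudida j(t) = 24 - 96·t 2 veces. La integral de la sacudida, con a(0) = 2, da la aceleración: a(t) = -48·t^2 + 24·t + 2. Integrando la aceleración y usando la condición inicial v(0) = -5, obtenemos v(t) = -16·t^3 + 12·t^2 + 2·t - 5. De la ecuación de la velocidad v(t) = -16·t^3 + 12·t^2 + 2·t - 5, sustituimos t = 3 para obtener v = -323.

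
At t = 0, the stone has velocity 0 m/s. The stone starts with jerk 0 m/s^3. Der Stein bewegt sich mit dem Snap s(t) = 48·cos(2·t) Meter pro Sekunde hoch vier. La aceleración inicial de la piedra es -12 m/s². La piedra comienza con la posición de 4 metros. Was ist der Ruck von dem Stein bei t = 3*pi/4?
Wir müssen die Stammfunktion unserer Gleichung für den Snap s(t) = 48·cos(2·t) 1-mal finden. Durch Integration von dem Snap und Verwendung der Anfangsbedingung j(0) = 0, erhalten wir j(t) = 24·sin(2·t). Aus der Gleichung für den Ruck j(t) = 24·sin(2·t), setzen wir t = 3*pi/4 ein und erhalten j = -24.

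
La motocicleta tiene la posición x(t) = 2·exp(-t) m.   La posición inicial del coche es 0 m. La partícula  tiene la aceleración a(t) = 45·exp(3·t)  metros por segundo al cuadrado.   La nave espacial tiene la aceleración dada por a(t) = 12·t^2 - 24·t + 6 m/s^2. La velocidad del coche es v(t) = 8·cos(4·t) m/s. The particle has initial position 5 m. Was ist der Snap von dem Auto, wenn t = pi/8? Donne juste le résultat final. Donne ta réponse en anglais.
At t = pi/8, s = 512.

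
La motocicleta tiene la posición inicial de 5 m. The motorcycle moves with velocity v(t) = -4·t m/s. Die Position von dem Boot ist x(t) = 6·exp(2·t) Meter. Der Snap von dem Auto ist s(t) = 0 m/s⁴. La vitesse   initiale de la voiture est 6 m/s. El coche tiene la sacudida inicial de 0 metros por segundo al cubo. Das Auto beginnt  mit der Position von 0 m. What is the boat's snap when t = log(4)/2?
Starting from position x(t) = 6·exp(2·t), we take 4 derivatives. The derivative of position gives velocity: v(t) = 12·exp(2·t). Differentiating velocity, we get acceleration: a(t) = 24·exp(2·t). Differentiating acceleration, we get jerk: j(t) = 48·exp(2·t). Taking d/dt of j(t), we find s(t) = 96·exp(2·t). From the given snap equation s(t) = 96·exp(2·t), we substitute t = log(4)/2 to get s = 384.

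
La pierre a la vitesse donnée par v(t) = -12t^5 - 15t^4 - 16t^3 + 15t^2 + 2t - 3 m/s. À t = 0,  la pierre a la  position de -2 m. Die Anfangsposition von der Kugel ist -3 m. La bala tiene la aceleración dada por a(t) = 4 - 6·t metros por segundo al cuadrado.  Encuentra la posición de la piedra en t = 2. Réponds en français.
Pour résoudre ceci, nous devons prendre 1 intégrale de notre équation de la vitesse v(t) = -12·t^5 - 15·t^4 - 16·t^3 + 15·t^2 + 2·t - 3. En intégrant la vitesse et en utilisant la condition initiale x(0) = -2, nous obtenons x(t) = -2·t^6 - 3·t^5 - 4·t^4 + 5·t^3 + t^2 - 3·t - 2. De l'équation de la position x(t) = -2·t^6 - 3·t^5 - 4·t^4 + 5·t^3 + t^2 - 3·t - 2, nous substituons t = 2 pour obtenir x = -252.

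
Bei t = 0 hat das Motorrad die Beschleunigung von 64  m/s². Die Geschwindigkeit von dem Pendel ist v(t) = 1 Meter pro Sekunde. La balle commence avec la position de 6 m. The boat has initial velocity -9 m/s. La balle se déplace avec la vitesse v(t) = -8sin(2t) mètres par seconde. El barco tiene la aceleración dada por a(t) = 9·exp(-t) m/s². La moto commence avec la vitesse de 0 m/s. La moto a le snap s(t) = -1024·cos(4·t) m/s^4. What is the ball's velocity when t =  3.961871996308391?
We have velocity v(t) = -8·sin(2·t). Substituting t = 3.961871996308391: v(3.961871996308391) = -7.98054074719016.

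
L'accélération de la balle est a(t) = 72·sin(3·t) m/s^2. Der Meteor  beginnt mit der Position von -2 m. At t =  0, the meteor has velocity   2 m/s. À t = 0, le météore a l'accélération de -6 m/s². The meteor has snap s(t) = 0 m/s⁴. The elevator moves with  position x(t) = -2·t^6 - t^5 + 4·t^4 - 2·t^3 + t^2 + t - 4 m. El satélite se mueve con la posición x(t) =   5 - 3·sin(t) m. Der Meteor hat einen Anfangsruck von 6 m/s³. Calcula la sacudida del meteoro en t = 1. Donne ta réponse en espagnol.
Para resolver esto, necesitamos tomar 1 integral de nuestra ecuación del snap s(t) = 0. La antiderivada del snap es la sacudida. Usando j(0) = 6, obtenemos j(t) = 6. Tenemos la sacudida j(t) = 6. Sustituyendo t = 1: j(1) = 6.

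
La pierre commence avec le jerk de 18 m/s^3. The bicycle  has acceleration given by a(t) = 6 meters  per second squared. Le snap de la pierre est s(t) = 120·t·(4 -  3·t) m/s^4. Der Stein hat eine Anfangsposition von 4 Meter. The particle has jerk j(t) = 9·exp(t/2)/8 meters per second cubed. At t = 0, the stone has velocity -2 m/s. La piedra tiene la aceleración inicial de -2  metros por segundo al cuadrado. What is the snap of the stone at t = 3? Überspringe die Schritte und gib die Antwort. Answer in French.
s(3) = -1800.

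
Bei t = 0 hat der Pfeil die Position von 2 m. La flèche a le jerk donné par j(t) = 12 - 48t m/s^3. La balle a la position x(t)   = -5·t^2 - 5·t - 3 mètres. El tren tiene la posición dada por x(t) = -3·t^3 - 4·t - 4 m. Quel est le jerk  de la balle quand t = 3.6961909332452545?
En partant de la position x(t) = -5·t^2 - 5·t - 3, nous prenons 3 dérivées. En dérivant la position, nous obtenons la vitesse: v(t) = -10·t - 5. En dérivant la vitesse, nous obtenons l'accélération: a(t) = -10. En prenant d/dt de a(t), nous trouvons j(t) = 0. De l'équation du jerk j(t) = 0, nous substituons t = 3.6961909332452545 pour obtenir j = 0.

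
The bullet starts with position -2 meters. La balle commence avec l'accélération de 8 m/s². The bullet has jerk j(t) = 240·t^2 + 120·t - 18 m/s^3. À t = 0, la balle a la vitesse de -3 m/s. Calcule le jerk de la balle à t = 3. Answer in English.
From the given jerk equation j(t) = 240·t^2 + 120·t - 18, we substitute t = 3 to get j = 2502.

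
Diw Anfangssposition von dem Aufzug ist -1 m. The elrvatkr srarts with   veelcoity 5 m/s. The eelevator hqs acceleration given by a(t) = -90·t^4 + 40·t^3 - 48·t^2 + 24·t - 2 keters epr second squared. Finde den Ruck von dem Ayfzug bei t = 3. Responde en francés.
Pour résoudre ceci, nous devons prendre 1 dérivée de notre équation de l'accélération a(t) = -90·t^4 + 40·t^3 - 48·t^2 + 24·t - 2. En prenant d/dt de a(t), nous trouvons j(t) = -360·t^3 + 120·t^2 - 96·t + 24. Nous avons le jerk j(t) = -360·t^3 + 120·t^2 - 96·t + 24. En substituant t = 3: j(3) = -8904.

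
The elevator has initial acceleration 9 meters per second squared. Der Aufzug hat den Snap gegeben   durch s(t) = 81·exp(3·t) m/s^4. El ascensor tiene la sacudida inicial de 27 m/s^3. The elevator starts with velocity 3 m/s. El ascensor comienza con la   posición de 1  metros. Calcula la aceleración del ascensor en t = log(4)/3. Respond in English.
We need to integrate our snap equation s(t) = 81·exp(3·t) 2 times. Finding the integral of s(t) and using j(0) = 27: j(t) = 27·exp(3·t). The antiderivative of jerk, with a(0) = 9, gives acceleration: a(t) = 9·exp(3·t). We have acceleration a(t) = 9·exp(3·t). Substituting t = log(4)/3: a(log(4)/3) = 36.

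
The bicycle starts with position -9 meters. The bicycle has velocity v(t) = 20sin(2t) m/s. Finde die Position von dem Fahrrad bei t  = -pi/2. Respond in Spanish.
Debemos encontrar la integral de nuestra ecuación de la velocidad v(t) = 20·sin(2·t) 1 vez. La antiderivada de la velocidad es la posición. Usando x(0) = -9, obtenemos x(t) = 1 - 10·cos(2·t). De la ecuación de la posición x(t) = 1 - 10·cos(2·t), sustituimos t = -pi/2 para obtener x = 11.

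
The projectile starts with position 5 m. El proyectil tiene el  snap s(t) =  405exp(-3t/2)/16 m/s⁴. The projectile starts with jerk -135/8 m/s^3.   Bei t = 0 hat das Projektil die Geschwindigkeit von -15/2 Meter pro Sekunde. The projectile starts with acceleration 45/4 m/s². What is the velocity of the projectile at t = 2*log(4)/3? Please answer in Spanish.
Necesitamos integrar nuestra ecuación del snap s(t) = 405·exp(-3·t/2)/16 3 veces. La integral del snap es la sacudida. Usando j(0) = -135/8, obtenemos j(t) = -135·exp(-3·t/2)/8. La antiderivada de la sacudida es la aceleración. Usando a(0) = 45/4, obtenemos a(t) = 45·exp(-3·t/2)/4. Integrando la aceleración y usando la condición inicial v(0) = -15/2, obtenemos v(t) = -15·exp(-3·t/2)/2. De la ecuación de la velocidad v(t) = -15·exp(-3·t/2)/2, sustituimos t = 2*log(4)/3 para obtener v = -15/8.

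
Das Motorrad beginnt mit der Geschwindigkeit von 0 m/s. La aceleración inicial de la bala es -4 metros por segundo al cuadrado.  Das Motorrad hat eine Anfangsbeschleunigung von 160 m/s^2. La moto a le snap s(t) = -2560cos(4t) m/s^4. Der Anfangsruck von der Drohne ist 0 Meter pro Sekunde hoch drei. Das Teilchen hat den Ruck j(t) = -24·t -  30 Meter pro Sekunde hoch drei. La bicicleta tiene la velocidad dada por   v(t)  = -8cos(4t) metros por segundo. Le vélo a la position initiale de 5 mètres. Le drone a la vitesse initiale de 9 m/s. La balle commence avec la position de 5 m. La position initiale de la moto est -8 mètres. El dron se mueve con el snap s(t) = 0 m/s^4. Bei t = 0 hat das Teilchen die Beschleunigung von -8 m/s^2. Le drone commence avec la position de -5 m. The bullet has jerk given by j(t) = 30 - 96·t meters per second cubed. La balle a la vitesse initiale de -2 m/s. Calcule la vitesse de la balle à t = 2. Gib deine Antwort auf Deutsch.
Wir müssen das Integral unserer Gleichung für den Ruck j(t) = 30 - 96·t 2-mal finden. Durch Integration von dem Ruck und Verwendung der Anfangsbedingung a(0) = -4, erhalten wir a(t) = -48·t^2 + 30·t - 4. Die Stammfunktion von der Beschleunigung, mit v(0) = -2, ergibt die Geschwindigkeit: v(t) = -16·t^3 + 15·t^2 - 4·t - 2. Aus der Gleichung für die Geschwindigkeit v(t) = -16·t^3 + 15·t^2 - 4·t - 2, setzen wir t = 2 ein und erhalten v = -78.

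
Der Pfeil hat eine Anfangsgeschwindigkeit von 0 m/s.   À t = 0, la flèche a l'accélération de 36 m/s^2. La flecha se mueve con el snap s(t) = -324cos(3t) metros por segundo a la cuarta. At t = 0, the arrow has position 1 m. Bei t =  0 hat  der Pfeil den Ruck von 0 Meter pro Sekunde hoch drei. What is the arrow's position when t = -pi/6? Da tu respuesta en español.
Para resolver esto, necesitamos tomar 4 antiderivadas de nuestra ecuación del snap s(t) = -324·cos(3·t). La antiderivada del snap, con j(0) = 0, da la sacudida: j(t) = -108·sin(3·t). La antiderivada de la sacudida es la aceleración. Usando a(0) = 36, obtenemos a(t) = 36·cos(3·t). Tomando ∫a(t)dt y aplicando v(0) = 0, encontramos v(t) = 12·sin(3·t). La antiderivada de la velocidad es la posición. Usando x(0) = 1, obtenemos x(t) = 5 - 4·cos(3·t). De la ecuación de la posición x(t) = 5 - 4·cos(3·t), sustituimos t = -pi/6 para obtener x = 5.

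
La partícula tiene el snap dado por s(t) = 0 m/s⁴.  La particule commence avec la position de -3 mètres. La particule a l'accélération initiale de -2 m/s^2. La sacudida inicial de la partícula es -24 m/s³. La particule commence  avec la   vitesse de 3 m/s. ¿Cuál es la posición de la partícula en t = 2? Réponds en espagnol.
Debemos encontrar la integral de nuestra ecuación del snap s(t) = 0 4 veces. La antiderivada del snap es la sacudida. Usando j(0) = -24, obtenemos j(t) = -24. La integral de la sacudida es la aceleración. Usando a(0) = -2, obtenemos a(t) = -24·t - 2. La antiderivada de la aceleración es la velocidad. Usando v(0) = 3, obtenemos v(t) = -12·t^2 - 2·t + 3. La antiderivada de la velocidad es la posición. Usando x(0) = -3, obtenemos x(t) = -4·t^3 - t^2 + 3·t - 3. Tenemos la posición x(t) = -4·t^3 - t^2 + 3·t - 3. Sustituyendo t = 2: x(2) = -33.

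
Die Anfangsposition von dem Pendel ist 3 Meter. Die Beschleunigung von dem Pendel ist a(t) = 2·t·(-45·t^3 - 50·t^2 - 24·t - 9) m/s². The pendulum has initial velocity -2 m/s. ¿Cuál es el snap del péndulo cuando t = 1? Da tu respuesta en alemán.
Ausgehend von der Beschleunigung a(t) = 2·t·(-45·t^3 - 50·t^2 - 24·t - 9), nehmen wir 2 Ableitungen. Mit d/dt von a(t) finden wir j(t) = -90·t^3 - 100·t^2 + 2·t·(-135·t^2 - 100·t - 24) - 48·t - 18. Die Ableitung von dem Ruck ergibt den Snap: s(t) = -540·t^2 + 2·t·(-270·t - 100) - 400·t - 96. Aus der Gleichung für den Snap s(t) = -540·t^2 + 2·t·(-270·t - 100) - 400·t - 96, setzen wir t = 1 ein und erhalten s = -1776.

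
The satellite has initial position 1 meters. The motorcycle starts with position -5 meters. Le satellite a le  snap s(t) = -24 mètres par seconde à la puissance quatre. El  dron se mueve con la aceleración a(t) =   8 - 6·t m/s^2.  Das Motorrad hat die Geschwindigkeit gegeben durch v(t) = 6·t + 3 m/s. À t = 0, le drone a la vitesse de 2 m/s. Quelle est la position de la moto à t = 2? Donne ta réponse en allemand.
Ausgehend von der Geschwindigkeit v(t) = 6·t + 3, nehmen wir 1 Integral. Das Integral von der Geschwindigkeit, mit x(0) = -5, ergibt die Position: x(t) = 3·t^2 + 3·t - 5. Aus der Gleichung für die Position x(t) = 3·t^2 + 3·t - 5, setzen wir t = 2 ein und erhalten x = 13.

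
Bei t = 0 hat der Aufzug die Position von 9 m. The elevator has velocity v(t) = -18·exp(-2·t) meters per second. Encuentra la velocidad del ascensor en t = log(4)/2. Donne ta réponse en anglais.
We have velocity v(t) = -18·exp(-2·t). Substituting t = log(4)/2: v(log(4)/2) = -9/2.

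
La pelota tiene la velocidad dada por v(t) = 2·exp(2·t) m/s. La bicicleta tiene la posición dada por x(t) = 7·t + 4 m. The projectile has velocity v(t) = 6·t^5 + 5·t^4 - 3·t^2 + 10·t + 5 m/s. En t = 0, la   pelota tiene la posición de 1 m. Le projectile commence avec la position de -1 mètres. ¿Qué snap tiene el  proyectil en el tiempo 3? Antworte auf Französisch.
En partant de la vitesse v(t) = 6·t^5 + 5·t^4 - 3·t^2 + 10·t + 5, nous prenons 3 dérivées. En prenant d/dt de v(t), nous trouvons a(t) = 30·t^4 + 20·t^3 - 6·t + 10. En dérivant l'accélération, nous obtenons le jerk: j(t) = 120·t^3 + 60·t^2 - 6. La dérivée du jerk donne le snap: s(t) = 360·t^2 + 120·t. De l'équation du snap s(t) = 360·t^2 + 120·t, nous substituons t = 3 pour obtenir s = 3600.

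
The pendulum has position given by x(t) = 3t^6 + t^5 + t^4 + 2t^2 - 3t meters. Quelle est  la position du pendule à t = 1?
Nous avons la position x(t) = 3·t^6 + t^5 + t^4 + 2·t^2 - 3·t. En substituant t = 1: x(1) = 4.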